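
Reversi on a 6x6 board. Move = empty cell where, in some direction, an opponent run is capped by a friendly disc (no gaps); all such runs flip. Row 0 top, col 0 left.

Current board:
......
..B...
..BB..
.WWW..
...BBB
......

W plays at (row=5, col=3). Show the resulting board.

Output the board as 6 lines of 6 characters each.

Place W at (5,3); scan 8 dirs for brackets.
Dir NW: first cell '.' (not opp) -> no flip
Dir N: opp run (4,3) capped by W -> flip
Dir NE: opp run (4,4), next='.' -> no flip
Dir W: first cell '.' (not opp) -> no flip
Dir E: first cell '.' (not opp) -> no flip
Dir SW: edge -> no flip
Dir S: edge -> no flip
Dir SE: edge -> no flip
All flips: (4,3)

Answer: ......
..B...
..BB..
.WWW..
...WBB
...W..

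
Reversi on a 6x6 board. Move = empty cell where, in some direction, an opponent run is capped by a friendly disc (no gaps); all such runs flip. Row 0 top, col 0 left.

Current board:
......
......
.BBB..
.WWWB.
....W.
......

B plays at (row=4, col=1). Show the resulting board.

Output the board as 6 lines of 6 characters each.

Place B at (4,1); scan 8 dirs for brackets.
Dir NW: first cell '.' (not opp) -> no flip
Dir N: opp run (3,1) capped by B -> flip
Dir NE: opp run (3,2) capped by B -> flip
Dir W: first cell '.' (not opp) -> no flip
Dir E: first cell '.' (not opp) -> no flip
Dir SW: first cell '.' (not opp) -> no flip
Dir S: first cell '.' (not opp) -> no flip
Dir SE: first cell '.' (not opp) -> no flip
All flips: (3,1) (3,2)

Answer: ......
......
.BBB..
.BBWB.
.B..W.
......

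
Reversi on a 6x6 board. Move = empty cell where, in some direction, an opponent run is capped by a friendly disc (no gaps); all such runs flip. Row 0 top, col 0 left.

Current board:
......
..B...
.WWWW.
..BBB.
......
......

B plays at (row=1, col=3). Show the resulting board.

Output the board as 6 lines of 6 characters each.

Answer: ......
..BB..
.WWBW.
..BBB.
......
......

Derivation:
Place B at (1,3); scan 8 dirs for brackets.
Dir NW: first cell '.' (not opp) -> no flip
Dir N: first cell '.' (not opp) -> no flip
Dir NE: first cell '.' (not opp) -> no flip
Dir W: first cell 'B' (not opp) -> no flip
Dir E: first cell '.' (not opp) -> no flip
Dir SW: opp run (2,2), next='.' -> no flip
Dir S: opp run (2,3) capped by B -> flip
Dir SE: opp run (2,4), next='.' -> no flip
All flips: (2,3)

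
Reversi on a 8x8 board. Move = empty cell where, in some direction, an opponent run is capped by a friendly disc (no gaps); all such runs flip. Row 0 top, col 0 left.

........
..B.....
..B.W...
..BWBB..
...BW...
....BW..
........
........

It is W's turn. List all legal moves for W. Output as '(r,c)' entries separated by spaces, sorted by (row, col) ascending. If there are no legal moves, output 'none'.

(0,1): no bracket -> illegal
(0,2): no bracket -> illegal
(0,3): no bracket -> illegal
(1,1): flips 1 -> legal
(1,3): no bracket -> illegal
(2,1): no bracket -> illegal
(2,3): no bracket -> illegal
(2,5): no bracket -> illegal
(2,6): flips 1 -> legal
(3,1): flips 1 -> legal
(3,6): flips 2 -> legal
(4,1): no bracket -> illegal
(4,2): flips 1 -> legal
(4,5): no bracket -> illegal
(4,6): flips 1 -> legal
(5,2): no bracket -> illegal
(5,3): flips 2 -> legal
(6,3): no bracket -> illegal
(6,4): flips 1 -> legal
(6,5): no bracket -> illegal

Answer: (1,1) (2,6) (3,1) (3,6) (4,2) (4,6) (5,3) (6,4)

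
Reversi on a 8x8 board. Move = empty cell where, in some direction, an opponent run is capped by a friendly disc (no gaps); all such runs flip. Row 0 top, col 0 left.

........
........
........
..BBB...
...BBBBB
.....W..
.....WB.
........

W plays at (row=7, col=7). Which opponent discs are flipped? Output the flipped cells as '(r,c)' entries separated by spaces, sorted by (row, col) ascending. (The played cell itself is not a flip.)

Dir NW: opp run (6,6) capped by W -> flip
Dir N: first cell '.' (not opp) -> no flip
Dir NE: edge -> no flip
Dir W: first cell '.' (not opp) -> no flip
Dir E: edge -> no flip
Dir SW: edge -> no flip
Dir S: edge -> no flip
Dir SE: edge -> no flip

Answer: (6,6)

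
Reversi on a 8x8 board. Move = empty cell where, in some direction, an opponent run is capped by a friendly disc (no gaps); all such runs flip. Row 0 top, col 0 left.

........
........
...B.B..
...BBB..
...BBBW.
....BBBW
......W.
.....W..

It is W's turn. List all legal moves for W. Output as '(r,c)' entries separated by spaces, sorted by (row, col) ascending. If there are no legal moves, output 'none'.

(1,2): no bracket -> illegal
(1,3): no bracket -> illegal
(1,4): no bracket -> illegal
(1,5): no bracket -> illegal
(1,6): no bracket -> illegal
(2,2): flips 3 -> legal
(2,4): flips 1 -> legal
(2,6): no bracket -> illegal
(3,2): no bracket -> illegal
(3,6): no bracket -> illegal
(4,2): flips 3 -> legal
(4,7): no bracket -> illegal
(5,2): no bracket -> illegal
(5,3): flips 3 -> legal
(6,3): no bracket -> illegal
(6,4): flips 1 -> legal
(6,5): no bracket -> illegal
(6,7): no bracket -> illegal

Answer: (2,2) (2,4) (4,2) (5,3) (6,4)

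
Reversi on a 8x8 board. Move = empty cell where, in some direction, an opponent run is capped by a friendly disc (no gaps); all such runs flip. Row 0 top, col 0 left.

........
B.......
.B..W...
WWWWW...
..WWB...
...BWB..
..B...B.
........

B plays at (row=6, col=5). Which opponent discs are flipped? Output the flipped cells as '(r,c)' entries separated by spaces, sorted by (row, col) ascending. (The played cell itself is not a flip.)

Answer: (3,2) (4,3) (5,4)

Derivation:
Dir NW: opp run (5,4) (4,3) (3,2) capped by B -> flip
Dir N: first cell 'B' (not opp) -> no flip
Dir NE: first cell '.' (not opp) -> no flip
Dir W: first cell '.' (not opp) -> no flip
Dir E: first cell 'B' (not opp) -> no flip
Dir SW: first cell '.' (not opp) -> no flip
Dir S: first cell '.' (not opp) -> no flip
Dir SE: first cell '.' (not opp) -> no flip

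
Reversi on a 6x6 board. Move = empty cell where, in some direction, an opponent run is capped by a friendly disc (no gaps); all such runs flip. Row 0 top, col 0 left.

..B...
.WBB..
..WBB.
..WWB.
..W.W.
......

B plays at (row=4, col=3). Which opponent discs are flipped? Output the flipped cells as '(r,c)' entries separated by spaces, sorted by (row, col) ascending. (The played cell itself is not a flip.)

Dir NW: opp run (3,2), next='.' -> no flip
Dir N: opp run (3,3) capped by B -> flip
Dir NE: first cell 'B' (not opp) -> no flip
Dir W: opp run (4,2), next='.' -> no flip
Dir E: opp run (4,4), next='.' -> no flip
Dir SW: first cell '.' (not opp) -> no flip
Dir S: first cell '.' (not opp) -> no flip
Dir SE: first cell '.' (not opp) -> no flip

Answer: (3,3)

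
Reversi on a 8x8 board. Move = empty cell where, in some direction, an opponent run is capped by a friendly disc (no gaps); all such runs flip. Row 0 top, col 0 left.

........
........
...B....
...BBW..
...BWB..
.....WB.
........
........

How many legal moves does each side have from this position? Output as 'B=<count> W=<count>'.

Answer: B=5 W=6

Derivation:
-- B to move --
(2,4): no bracket -> illegal
(2,5): flips 1 -> legal
(2,6): no bracket -> illegal
(3,6): flips 1 -> legal
(4,6): no bracket -> illegal
(5,3): no bracket -> illegal
(5,4): flips 2 -> legal
(6,4): no bracket -> illegal
(6,5): flips 1 -> legal
(6,6): flips 2 -> legal
B mobility = 5
-- W to move --
(1,2): no bracket -> illegal
(1,3): no bracket -> illegal
(1,4): no bracket -> illegal
(2,2): flips 1 -> legal
(2,4): flips 1 -> legal
(2,5): no bracket -> illegal
(3,2): flips 2 -> legal
(3,6): no bracket -> illegal
(4,2): flips 1 -> legal
(4,6): flips 1 -> legal
(4,7): no bracket -> illegal
(5,2): no bracket -> illegal
(5,3): no bracket -> illegal
(5,4): no bracket -> illegal
(5,7): flips 1 -> legal
(6,5): no bracket -> illegal
(6,6): no bracket -> illegal
(6,7): no bracket -> illegal
W mobility = 6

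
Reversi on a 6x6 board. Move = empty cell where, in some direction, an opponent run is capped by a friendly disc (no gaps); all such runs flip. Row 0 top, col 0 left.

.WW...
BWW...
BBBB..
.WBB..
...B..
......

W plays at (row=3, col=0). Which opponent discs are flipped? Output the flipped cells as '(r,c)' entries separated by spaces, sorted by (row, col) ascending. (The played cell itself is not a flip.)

Answer: (2,1)

Derivation:
Dir NW: edge -> no flip
Dir N: opp run (2,0) (1,0), next='.' -> no flip
Dir NE: opp run (2,1) capped by W -> flip
Dir W: edge -> no flip
Dir E: first cell 'W' (not opp) -> no flip
Dir SW: edge -> no flip
Dir S: first cell '.' (not opp) -> no flip
Dir SE: first cell '.' (not opp) -> no flip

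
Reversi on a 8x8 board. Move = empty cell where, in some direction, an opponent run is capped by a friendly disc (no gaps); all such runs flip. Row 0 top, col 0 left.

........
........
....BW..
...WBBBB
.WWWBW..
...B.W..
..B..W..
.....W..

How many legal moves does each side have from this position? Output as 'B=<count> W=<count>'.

Answer: B=15 W=6

Derivation:
-- B to move --
(1,4): flips 1 -> legal
(1,5): flips 1 -> legal
(1,6): flips 1 -> legal
(2,2): flips 1 -> legal
(2,3): flips 2 -> legal
(2,6): flips 1 -> legal
(3,0): no bracket -> illegal
(3,1): flips 1 -> legal
(3,2): flips 1 -> legal
(4,0): flips 3 -> legal
(4,6): flips 1 -> legal
(5,0): no bracket -> illegal
(5,1): flips 2 -> legal
(5,2): flips 1 -> legal
(5,4): flips 1 -> legal
(5,6): flips 1 -> legal
(6,4): no bracket -> illegal
(6,6): flips 1 -> legal
(7,4): no bracket -> illegal
(7,6): no bracket -> illegal
B mobility = 15
-- W to move --
(1,3): no bracket -> illegal
(1,4): no bracket -> illegal
(1,5): flips 1 -> legal
(2,3): flips 2 -> legal
(2,6): no bracket -> illegal
(2,7): flips 1 -> legal
(4,6): no bracket -> illegal
(4,7): flips 1 -> legal
(5,1): no bracket -> illegal
(5,2): no bracket -> illegal
(5,4): no bracket -> illegal
(6,1): no bracket -> illegal
(6,3): flips 1 -> legal
(6,4): flips 1 -> legal
(7,1): no bracket -> illegal
(7,2): no bracket -> illegal
(7,3): no bracket -> illegal
W mobility = 6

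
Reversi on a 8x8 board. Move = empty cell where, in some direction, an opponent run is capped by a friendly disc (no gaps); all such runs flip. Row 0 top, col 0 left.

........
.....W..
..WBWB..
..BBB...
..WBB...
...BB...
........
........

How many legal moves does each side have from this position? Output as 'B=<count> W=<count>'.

-- B to move --
(0,4): no bracket -> illegal
(0,5): flips 1 -> legal
(0,6): flips 2 -> legal
(1,1): flips 1 -> legal
(1,2): flips 1 -> legal
(1,3): no bracket -> illegal
(1,4): flips 1 -> legal
(1,6): no bracket -> illegal
(2,1): flips 1 -> legal
(2,6): no bracket -> illegal
(3,1): flips 1 -> legal
(3,5): no bracket -> illegal
(4,1): flips 1 -> legal
(5,1): flips 1 -> legal
(5,2): flips 1 -> legal
B mobility = 10
-- W to move --
(1,2): no bracket -> illegal
(1,3): no bracket -> illegal
(1,4): no bracket -> illegal
(1,6): no bracket -> illegal
(2,1): no bracket -> illegal
(2,6): flips 1 -> legal
(3,1): no bracket -> illegal
(3,5): flips 1 -> legal
(3,6): no bracket -> illegal
(4,1): no bracket -> illegal
(4,5): flips 2 -> legal
(5,2): no bracket -> illegal
(5,5): flips 2 -> legal
(6,2): no bracket -> illegal
(6,3): no bracket -> illegal
(6,4): flips 4 -> legal
(6,5): no bracket -> illegal
W mobility = 5

Answer: B=10 W=5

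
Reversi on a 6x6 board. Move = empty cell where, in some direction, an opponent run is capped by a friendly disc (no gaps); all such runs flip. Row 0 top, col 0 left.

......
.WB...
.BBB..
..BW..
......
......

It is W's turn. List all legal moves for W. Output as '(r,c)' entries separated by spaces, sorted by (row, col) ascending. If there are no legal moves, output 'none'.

Answer: (1,3) (3,1)

Derivation:
(0,1): no bracket -> illegal
(0,2): no bracket -> illegal
(0,3): no bracket -> illegal
(1,0): no bracket -> illegal
(1,3): flips 2 -> legal
(1,4): no bracket -> illegal
(2,0): no bracket -> illegal
(2,4): no bracket -> illegal
(3,0): no bracket -> illegal
(3,1): flips 2 -> legal
(3,4): no bracket -> illegal
(4,1): no bracket -> illegal
(4,2): no bracket -> illegal
(4,3): no bracket -> illegal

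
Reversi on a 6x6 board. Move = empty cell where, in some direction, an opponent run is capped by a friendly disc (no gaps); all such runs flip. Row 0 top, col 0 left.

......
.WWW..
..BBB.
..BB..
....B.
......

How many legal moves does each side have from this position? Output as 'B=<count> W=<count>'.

Answer: B=5 W=6

Derivation:
-- B to move --
(0,0): flips 1 -> legal
(0,1): flips 1 -> legal
(0,2): flips 2 -> legal
(0,3): flips 1 -> legal
(0,4): flips 1 -> legal
(1,0): no bracket -> illegal
(1,4): no bracket -> illegal
(2,0): no bracket -> illegal
(2,1): no bracket -> illegal
B mobility = 5
-- W to move --
(1,4): no bracket -> illegal
(1,5): no bracket -> illegal
(2,1): no bracket -> illegal
(2,5): no bracket -> illegal
(3,1): flips 1 -> legal
(3,4): flips 1 -> legal
(3,5): flips 1 -> legal
(4,1): no bracket -> illegal
(4,2): flips 2 -> legal
(4,3): flips 2 -> legal
(4,5): no bracket -> illegal
(5,3): no bracket -> illegal
(5,4): no bracket -> illegal
(5,5): flips 3 -> legal
W mobility = 6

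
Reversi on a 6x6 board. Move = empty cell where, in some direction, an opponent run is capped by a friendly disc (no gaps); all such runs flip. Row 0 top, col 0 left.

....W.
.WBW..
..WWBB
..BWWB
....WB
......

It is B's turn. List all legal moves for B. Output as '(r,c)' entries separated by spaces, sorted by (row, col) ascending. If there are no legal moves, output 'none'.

(0,0): no bracket -> illegal
(0,1): no bracket -> illegal
(0,2): flips 1 -> legal
(0,3): no bracket -> illegal
(0,5): no bracket -> illegal
(1,0): flips 1 -> legal
(1,4): flips 2 -> legal
(1,5): no bracket -> illegal
(2,0): no bracket -> illegal
(2,1): flips 2 -> legal
(3,1): no bracket -> illegal
(4,2): flips 1 -> legal
(4,3): flips 2 -> legal
(5,3): flips 1 -> legal
(5,4): flips 2 -> legal
(5,5): no bracket -> illegal

Answer: (0,2) (1,0) (1,4) (2,1) (4,2) (4,3) (5,3) (5,4)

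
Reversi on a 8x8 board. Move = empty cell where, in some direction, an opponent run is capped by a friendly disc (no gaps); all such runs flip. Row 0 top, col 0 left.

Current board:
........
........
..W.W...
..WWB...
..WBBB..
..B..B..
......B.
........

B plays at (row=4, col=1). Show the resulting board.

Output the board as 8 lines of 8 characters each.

Answer: ........
........
..W.W...
..WWB...
.BBBBB..
..B..B..
......B.
........

Derivation:
Place B at (4,1); scan 8 dirs for brackets.
Dir NW: first cell '.' (not opp) -> no flip
Dir N: first cell '.' (not opp) -> no flip
Dir NE: opp run (3,2), next='.' -> no flip
Dir W: first cell '.' (not opp) -> no flip
Dir E: opp run (4,2) capped by B -> flip
Dir SW: first cell '.' (not opp) -> no flip
Dir S: first cell '.' (not opp) -> no flip
Dir SE: first cell 'B' (not opp) -> no flip
All flips: (4,2)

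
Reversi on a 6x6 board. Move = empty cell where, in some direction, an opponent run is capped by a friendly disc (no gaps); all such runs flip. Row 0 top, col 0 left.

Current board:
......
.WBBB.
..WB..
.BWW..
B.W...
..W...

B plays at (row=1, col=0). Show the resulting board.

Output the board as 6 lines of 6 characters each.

Place B at (1,0); scan 8 dirs for brackets.
Dir NW: edge -> no flip
Dir N: first cell '.' (not opp) -> no flip
Dir NE: first cell '.' (not opp) -> no flip
Dir W: edge -> no flip
Dir E: opp run (1,1) capped by B -> flip
Dir SW: edge -> no flip
Dir S: first cell '.' (not opp) -> no flip
Dir SE: first cell '.' (not opp) -> no flip
All flips: (1,1)

Answer: ......
BBBBB.
..WB..
.BWW..
B.W...
..W...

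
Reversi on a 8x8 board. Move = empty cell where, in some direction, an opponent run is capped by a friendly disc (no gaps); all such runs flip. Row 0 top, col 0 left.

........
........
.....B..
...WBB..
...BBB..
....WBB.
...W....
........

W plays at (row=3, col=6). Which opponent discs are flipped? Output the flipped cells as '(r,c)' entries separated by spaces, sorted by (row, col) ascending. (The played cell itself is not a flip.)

Answer: (3,4) (3,5) (4,5)

Derivation:
Dir NW: opp run (2,5), next='.' -> no flip
Dir N: first cell '.' (not opp) -> no flip
Dir NE: first cell '.' (not opp) -> no flip
Dir W: opp run (3,5) (3,4) capped by W -> flip
Dir E: first cell '.' (not opp) -> no flip
Dir SW: opp run (4,5) capped by W -> flip
Dir S: first cell '.' (not opp) -> no flip
Dir SE: first cell '.' (not opp) -> no flip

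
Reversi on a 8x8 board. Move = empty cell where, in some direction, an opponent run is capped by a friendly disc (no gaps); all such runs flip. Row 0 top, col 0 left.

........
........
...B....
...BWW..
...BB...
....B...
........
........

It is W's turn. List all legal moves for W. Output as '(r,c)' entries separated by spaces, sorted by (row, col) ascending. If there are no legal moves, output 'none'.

Answer: (1,2) (3,2) (5,2) (5,3) (6,4)

Derivation:
(1,2): flips 1 -> legal
(1,3): no bracket -> illegal
(1,4): no bracket -> illegal
(2,2): no bracket -> illegal
(2,4): no bracket -> illegal
(3,2): flips 1 -> legal
(4,2): no bracket -> illegal
(4,5): no bracket -> illegal
(5,2): flips 1 -> legal
(5,3): flips 1 -> legal
(5,5): no bracket -> illegal
(6,3): no bracket -> illegal
(6,4): flips 2 -> legal
(6,5): no bracket -> illegal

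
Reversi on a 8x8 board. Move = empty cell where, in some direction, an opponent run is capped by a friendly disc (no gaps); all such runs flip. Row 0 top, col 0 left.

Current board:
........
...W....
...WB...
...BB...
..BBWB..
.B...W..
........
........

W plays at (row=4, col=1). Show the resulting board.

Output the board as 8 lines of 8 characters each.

Place W at (4,1); scan 8 dirs for brackets.
Dir NW: first cell '.' (not opp) -> no flip
Dir N: first cell '.' (not opp) -> no flip
Dir NE: first cell '.' (not opp) -> no flip
Dir W: first cell '.' (not opp) -> no flip
Dir E: opp run (4,2) (4,3) capped by W -> flip
Dir SW: first cell '.' (not opp) -> no flip
Dir S: opp run (5,1), next='.' -> no flip
Dir SE: first cell '.' (not opp) -> no flip
All flips: (4,2) (4,3)

Answer: ........
...W....
...WB...
...BB...
.WWWWB..
.B...W..
........
........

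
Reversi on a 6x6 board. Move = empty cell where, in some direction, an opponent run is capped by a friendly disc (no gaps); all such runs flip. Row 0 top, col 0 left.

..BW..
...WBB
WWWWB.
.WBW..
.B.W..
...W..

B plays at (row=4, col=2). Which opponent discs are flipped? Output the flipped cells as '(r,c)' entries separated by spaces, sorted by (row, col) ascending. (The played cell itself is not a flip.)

Dir NW: opp run (3,1) (2,0), next=edge -> no flip
Dir N: first cell 'B' (not opp) -> no flip
Dir NE: opp run (3,3) capped by B -> flip
Dir W: first cell 'B' (not opp) -> no flip
Dir E: opp run (4,3), next='.' -> no flip
Dir SW: first cell '.' (not opp) -> no flip
Dir S: first cell '.' (not opp) -> no flip
Dir SE: opp run (5,3), next=edge -> no flip

Answer: (3,3)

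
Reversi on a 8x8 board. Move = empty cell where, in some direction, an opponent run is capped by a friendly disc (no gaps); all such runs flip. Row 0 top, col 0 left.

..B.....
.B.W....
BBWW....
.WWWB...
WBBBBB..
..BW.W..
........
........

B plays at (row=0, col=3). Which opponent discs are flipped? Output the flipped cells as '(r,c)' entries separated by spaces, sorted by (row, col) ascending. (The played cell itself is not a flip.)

Answer: (1,3) (2,3) (3,3)

Derivation:
Dir NW: edge -> no flip
Dir N: edge -> no flip
Dir NE: edge -> no flip
Dir W: first cell 'B' (not opp) -> no flip
Dir E: first cell '.' (not opp) -> no flip
Dir SW: first cell '.' (not opp) -> no flip
Dir S: opp run (1,3) (2,3) (3,3) capped by B -> flip
Dir SE: first cell '.' (not opp) -> no flip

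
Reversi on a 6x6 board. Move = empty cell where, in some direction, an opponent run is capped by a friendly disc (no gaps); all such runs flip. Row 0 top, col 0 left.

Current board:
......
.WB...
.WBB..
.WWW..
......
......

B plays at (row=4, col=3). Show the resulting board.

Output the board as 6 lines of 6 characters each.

Answer: ......
.WB...
.WBB..
.WWB..
...B..
......

Derivation:
Place B at (4,3); scan 8 dirs for brackets.
Dir NW: opp run (3,2) (2,1), next='.' -> no flip
Dir N: opp run (3,3) capped by B -> flip
Dir NE: first cell '.' (not opp) -> no flip
Dir W: first cell '.' (not opp) -> no flip
Dir E: first cell '.' (not opp) -> no flip
Dir SW: first cell '.' (not opp) -> no flip
Dir S: first cell '.' (not opp) -> no flip
Dir SE: first cell '.' (not opp) -> no flip
All flips: (3,3)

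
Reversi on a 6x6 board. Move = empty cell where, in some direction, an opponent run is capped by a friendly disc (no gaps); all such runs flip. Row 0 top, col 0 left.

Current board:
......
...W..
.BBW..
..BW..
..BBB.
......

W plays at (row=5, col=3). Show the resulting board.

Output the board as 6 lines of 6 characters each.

Answer: ......
...W..
.BBW..
..BW..
..BWB.
...W..

Derivation:
Place W at (5,3); scan 8 dirs for brackets.
Dir NW: opp run (4,2), next='.' -> no flip
Dir N: opp run (4,3) capped by W -> flip
Dir NE: opp run (4,4), next='.' -> no flip
Dir W: first cell '.' (not opp) -> no flip
Dir E: first cell '.' (not opp) -> no flip
Dir SW: edge -> no flip
Dir S: edge -> no flip
Dir SE: edge -> no flip
All flips: (4,3)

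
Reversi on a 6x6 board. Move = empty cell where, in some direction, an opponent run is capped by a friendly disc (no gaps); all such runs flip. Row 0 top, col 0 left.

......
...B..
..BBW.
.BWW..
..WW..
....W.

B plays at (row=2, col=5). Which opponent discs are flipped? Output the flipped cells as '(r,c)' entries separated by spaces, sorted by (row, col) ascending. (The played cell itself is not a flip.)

Answer: (2,4)

Derivation:
Dir NW: first cell '.' (not opp) -> no flip
Dir N: first cell '.' (not opp) -> no flip
Dir NE: edge -> no flip
Dir W: opp run (2,4) capped by B -> flip
Dir E: edge -> no flip
Dir SW: first cell '.' (not opp) -> no flip
Dir S: first cell '.' (not opp) -> no flip
Dir SE: edge -> no flip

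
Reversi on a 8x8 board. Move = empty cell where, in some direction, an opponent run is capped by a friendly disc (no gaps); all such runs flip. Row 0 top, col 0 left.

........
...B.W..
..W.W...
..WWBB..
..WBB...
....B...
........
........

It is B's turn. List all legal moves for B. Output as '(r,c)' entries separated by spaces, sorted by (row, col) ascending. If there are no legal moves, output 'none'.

(0,4): no bracket -> illegal
(0,5): no bracket -> illegal
(0,6): no bracket -> illegal
(1,1): flips 2 -> legal
(1,2): no bracket -> illegal
(1,4): flips 1 -> legal
(1,6): no bracket -> illegal
(2,1): flips 1 -> legal
(2,3): flips 1 -> legal
(2,5): no bracket -> illegal
(2,6): no bracket -> illegal
(3,1): flips 3 -> legal
(4,1): flips 1 -> legal
(5,1): no bracket -> illegal
(5,2): no bracket -> illegal
(5,3): no bracket -> illegal

Answer: (1,1) (1,4) (2,1) (2,3) (3,1) (4,1)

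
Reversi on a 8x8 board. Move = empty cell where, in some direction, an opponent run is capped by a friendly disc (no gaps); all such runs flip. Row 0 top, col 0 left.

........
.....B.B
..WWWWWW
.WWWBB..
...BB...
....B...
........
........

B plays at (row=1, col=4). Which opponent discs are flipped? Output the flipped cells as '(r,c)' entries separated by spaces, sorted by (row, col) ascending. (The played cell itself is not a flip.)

Dir NW: first cell '.' (not opp) -> no flip
Dir N: first cell '.' (not opp) -> no flip
Dir NE: first cell '.' (not opp) -> no flip
Dir W: first cell '.' (not opp) -> no flip
Dir E: first cell 'B' (not opp) -> no flip
Dir SW: opp run (2,3) (3,2), next='.' -> no flip
Dir S: opp run (2,4) capped by B -> flip
Dir SE: opp run (2,5), next='.' -> no flip

Answer: (2,4)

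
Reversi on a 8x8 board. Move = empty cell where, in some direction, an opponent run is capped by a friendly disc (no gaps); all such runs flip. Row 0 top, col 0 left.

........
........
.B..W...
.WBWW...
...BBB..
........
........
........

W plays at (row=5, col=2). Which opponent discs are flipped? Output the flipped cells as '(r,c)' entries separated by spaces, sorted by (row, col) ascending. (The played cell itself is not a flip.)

Dir NW: first cell '.' (not opp) -> no flip
Dir N: first cell '.' (not opp) -> no flip
Dir NE: opp run (4,3) capped by W -> flip
Dir W: first cell '.' (not opp) -> no flip
Dir E: first cell '.' (not opp) -> no flip
Dir SW: first cell '.' (not opp) -> no flip
Dir S: first cell '.' (not opp) -> no flip
Dir SE: first cell '.' (not opp) -> no flip

Answer: (4,3)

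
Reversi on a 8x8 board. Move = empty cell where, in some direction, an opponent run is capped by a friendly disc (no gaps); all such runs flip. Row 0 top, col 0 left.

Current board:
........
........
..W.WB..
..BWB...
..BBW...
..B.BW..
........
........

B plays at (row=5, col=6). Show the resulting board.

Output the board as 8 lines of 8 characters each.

Place B at (5,6); scan 8 dirs for brackets.
Dir NW: first cell '.' (not opp) -> no flip
Dir N: first cell '.' (not opp) -> no flip
Dir NE: first cell '.' (not opp) -> no flip
Dir W: opp run (5,5) capped by B -> flip
Dir E: first cell '.' (not opp) -> no flip
Dir SW: first cell '.' (not opp) -> no flip
Dir S: first cell '.' (not opp) -> no flip
Dir SE: first cell '.' (not opp) -> no flip
All flips: (5,5)

Answer: ........
........
..W.WB..
..BWB...
..BBW...
..B.BBB.
........
........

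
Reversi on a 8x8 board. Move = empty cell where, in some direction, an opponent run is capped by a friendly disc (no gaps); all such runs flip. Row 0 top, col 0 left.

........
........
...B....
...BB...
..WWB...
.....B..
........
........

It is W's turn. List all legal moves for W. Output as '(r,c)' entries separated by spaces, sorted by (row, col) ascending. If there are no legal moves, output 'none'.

Answer: (1,3) (2,4) (2,5) (4,5)

Derivation:
(1,2): no bracket -> illegal
(1,3): flips 2 -> legal
(1,4): no bracket -> illegal
(2,2): no bracket -> illegal
(2,4): flips 1 -> legal
(2,5): flips 1 -> legal
(3,2): no bracket -> illegal
(3,5): no bracket -> illegal
(4,5): flips 1 -> legal
(4,6): no bracket -> illegal
(5,3): no bracket -> illegal
(5,4): no bracket -> illegal
(5,6): no bracket -> illegal
(6,4): no bracket -> illegal
(6,5): no bracket -> illegal
(6,6): no bracket -> illegal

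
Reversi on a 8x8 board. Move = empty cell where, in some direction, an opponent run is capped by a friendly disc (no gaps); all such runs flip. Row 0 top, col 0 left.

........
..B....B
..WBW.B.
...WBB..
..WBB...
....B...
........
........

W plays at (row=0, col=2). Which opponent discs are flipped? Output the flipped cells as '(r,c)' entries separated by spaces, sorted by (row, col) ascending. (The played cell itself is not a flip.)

Answer: (1,2)

Derivation:
Dir NW: edge -> no flip
Dir N: edge -> no flip
Dir NE: edge -> no flip
Dir W: first cell '.' (not opp) -> no flip
Dir E: first cell '.' (not opp) -> no flip
Dir SW: first cell '.' (not opp) -> no flip
Dir S: opp run (1,2) capped by W -> flip
Dir SE: first cell '.' (not opp) -> no flip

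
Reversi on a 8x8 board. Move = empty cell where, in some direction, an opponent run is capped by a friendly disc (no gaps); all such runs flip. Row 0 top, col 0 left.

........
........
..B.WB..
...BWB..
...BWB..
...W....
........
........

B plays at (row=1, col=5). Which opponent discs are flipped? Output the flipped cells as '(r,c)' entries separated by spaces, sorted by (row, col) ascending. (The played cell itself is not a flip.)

Answer: (2,4)

Derivation:
Dir NW: first cell '.' (not opp) -> no flip
Dir N: first cell '.' (not opp) -> no flip
Dir NE: first cell '.' (not opp) -> no flip
Dir W: first cell '.' (not opp) -> no flip
Dir E: first cell '.' (not opp) -> no flip
Dir SW: opp run (2,4) capped by B -> flip
Dir S: first cell 'B' (not opp) -> no flip
Dir SE: first cell '.' (not opp) -> no flip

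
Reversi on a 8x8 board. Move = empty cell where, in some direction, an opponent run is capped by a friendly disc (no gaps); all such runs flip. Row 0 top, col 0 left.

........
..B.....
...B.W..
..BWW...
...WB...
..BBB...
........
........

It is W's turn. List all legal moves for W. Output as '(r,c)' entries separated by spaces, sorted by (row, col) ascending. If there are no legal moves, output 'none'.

(0,1): flips 2 -> legal
(0,2): no bracket -> illegal
(0,3): no bracket -> illegal
(1,1): no bracket -> illegal
(1,3): flips 1 -> legal
(1,4): no bracket -> illegal
(2,1): flips 1 -> legal
(2,2): no bracket -> illegal
(2,4): no bracket -> illegal
(3,1): flips 1 -> legal
(3,5): no bracket -> illegal
(4,1): no bracket -> illegal
(4,2): no bracket -> illegal
(4,5): flips 1 -> legal
(5,1): no bracket -> illegal
(5,5): flips 1 -> legal
(6,1): flips 1 -> legal
(6,2): no bracket -> illegal
(6,3): flips 1 -> legal
(6,4): flips 2 -> legal
(6,5): flips 1 -> legal

Answer: (0,1) (1,3) (2,1) (3,1) (4,5) (5,5) (6,1) (6,3) (6,4) (6,5)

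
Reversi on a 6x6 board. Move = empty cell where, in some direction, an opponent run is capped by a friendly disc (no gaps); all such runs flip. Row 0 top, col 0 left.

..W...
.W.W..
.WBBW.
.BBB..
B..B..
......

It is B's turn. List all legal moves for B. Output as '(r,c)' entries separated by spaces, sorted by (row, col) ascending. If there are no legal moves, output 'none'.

Answer: (0,0) (0,1) (0,3) (0,4) (1,0) (1,5) (2,0) (2,5)

Derivation:
(0,0): flips 1 -> legal
(0,1): flips 2 -> legal
(0,3): flips 1 -> legal
(0,4): flips 1 -> legal
(1,0): flips 1 -> legal
(1,2): no bracket -> illegal
(1,4): no bracket -> illegal
(1,5): flips 1 -> legal
(2,0): flips 1 -> legal
(2,5): flips 1 -> legal
(3,0): no bracket -> illegal
(3,4): no bracket -> illegal
(3,5): no bracket -> illegal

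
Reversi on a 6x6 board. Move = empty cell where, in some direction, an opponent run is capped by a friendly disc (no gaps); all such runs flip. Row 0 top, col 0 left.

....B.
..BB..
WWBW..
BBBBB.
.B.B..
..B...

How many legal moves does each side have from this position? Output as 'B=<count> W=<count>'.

Answer: B=4 W=9

Derivation:
-- B to move --
(1,0): flips 2 -> legal
(1,1): flips 1 -> legal
(1,4): flips 1 -> legal
(2,4): flips 1 -> legal
B mobility = 4
-- W to move --
(0,1): flips 1 -> legal
(0,2): no bracket -> illegal
(0,3): flips 2 -> legal
(0,5): no bracket -> illegal
(1,1): no bracket -> illegal
(1,4): no bracket -> illegal
(1,5): no bracket -> illegal
(2,4): no bracket -> illegal
(2,5): no bracket -> illegal
(3,5): no bracket -> illegal
(4,0): flips 1 -> legal
(4,2): flips 1 -> legal
(4,4): no bracket -> illegal
(4,5): flips 1 -> legal
(5,0): flips 2 -> legal
(5,1): flips 2 -> legal
(5,3): flips 2 -> legal
(5,4): flips 2 -> legal
W mobility = 9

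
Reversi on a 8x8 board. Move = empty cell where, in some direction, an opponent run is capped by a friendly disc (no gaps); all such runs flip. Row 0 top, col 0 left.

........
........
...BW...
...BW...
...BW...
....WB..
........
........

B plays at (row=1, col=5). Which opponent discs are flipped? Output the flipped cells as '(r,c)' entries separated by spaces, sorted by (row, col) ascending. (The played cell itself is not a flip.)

Answer: (2,4)

Derivation:
Dir NW: first cell '.' (not opp) -> no flip
Dir N: first cell '.' (not opp) -> no flip
Dir NE: first cell '.' (not opp) -> no flip
Dir W: first cell '.' (not opp) -> no flip
Dir E: first cell '.' (not opp) -> no flip
Dir SW: opp run (2,4) capped by B -> flip
Dir S: first cell '.' (not opp) -> no flip
Dir SE: first cell '.' (not opp) -> no flip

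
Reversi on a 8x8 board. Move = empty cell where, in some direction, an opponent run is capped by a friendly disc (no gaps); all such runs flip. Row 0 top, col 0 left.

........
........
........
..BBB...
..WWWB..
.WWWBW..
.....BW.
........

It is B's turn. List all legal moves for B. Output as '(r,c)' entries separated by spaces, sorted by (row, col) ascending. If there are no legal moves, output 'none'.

Answer: (4,1) (5,0) (5,6) (6,0) (6,1) (6,2) (6,3) (6,7) (7,7)

Derivation:
(3,1): no bracket -> illegal
(3,5): no bracket -> illegal
(4,0): no bracket -> illegal
(4,1): flips 3 -> legal
(4,6): no bracket -> illegal
(5,0): flips 3 -> legal
(5,6): flips 1 -> legal
(5,7): no bracket -> illegal
(6,0): flips 2 -> legal
(6,1): flips 2 -> legal
(6,2): flips 2 -> legal
(6,3): flips 2 -> legal
(6,4): no bracket -> illegal
(6,7): flips 1 -> legal
(7,5): no bracket -> illegal
(7,6): no bracket -> illegal
(7,7): flips 3 -> legal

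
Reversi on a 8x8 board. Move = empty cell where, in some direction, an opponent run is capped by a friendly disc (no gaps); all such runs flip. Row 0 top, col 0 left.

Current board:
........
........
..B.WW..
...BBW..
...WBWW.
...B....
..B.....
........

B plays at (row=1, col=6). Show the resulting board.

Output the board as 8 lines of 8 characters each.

Place B at (1,6); scan 8 dirs for brackets.
Dir NW: first cell '.' (not opp) -> no flip
Dir N: first cell '.' (not opp) -> no flip
Dir NE: first cell '.' (not opp) -> no flip
Dir W: first cell '.' (not opp) -> no flip
Dir E: first cell '.' (not opp) -> no flip
Dir SW: opp run (2,5) capped by B -> flip
Dir S: first cell '.' (not opp) -> no flip
Dir SE: first cell '.' (not opp) -> no flip
All flips: (2,5)

Answer: ........
......B.
..B.WB..
...BBW..
...WBWW.
...B....
..B.....
........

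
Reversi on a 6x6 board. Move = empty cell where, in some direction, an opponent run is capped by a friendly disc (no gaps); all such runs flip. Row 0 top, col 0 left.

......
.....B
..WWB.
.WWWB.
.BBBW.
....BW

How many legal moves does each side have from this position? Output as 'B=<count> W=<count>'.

-- B to move --
(1,1): no bracket -> illegal
(1,2): flips 3 -> legal
(1,3): flips 2 -> legal
(1,4): flips 2 -> legal
(2,0): flips 1 -> legal
(2,1): flips 4 -> legal
(3,0): flips 3 -> legal
(3,5): no bracket -> illegal
(4,0): no bracket -> illegal
(4,5): flips 1 -> legal
(5,3): no bracket -> illegal
B mobility = 7
-- W to move --
(0,4): no bracket -> illegal
(0,5): no bracket -> illegal
(1,3): no bracket -> illegal
(1,4): flips 2 -> legal
(2,5): flips 1 -> legal
(3,0): no bracket -> illegal
(3,5): flips 1 -> legal
(4,0): flips 3 -> legal
(4,5): flips 1 -> legal
(5,0): flips 1 -> legal
(5,1): flips 2 -> legal
(5,2): flips 1 -> legal
(5,3): flips 3 -> legal
W mobility = 9

Answer: B=7 W=9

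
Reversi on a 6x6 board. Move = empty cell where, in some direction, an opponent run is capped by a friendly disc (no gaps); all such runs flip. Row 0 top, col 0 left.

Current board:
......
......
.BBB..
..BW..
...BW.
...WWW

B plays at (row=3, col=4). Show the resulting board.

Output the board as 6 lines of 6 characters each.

Answer: ......
......
.BBB..
..BBB.
...BW.
...WWW

Derivation:
Place B at (3,4); scan 8 dirs for brackets.
Dir NW: first cell 'B' (not opp) -> no flip
Dir N: first cell '.' (not opp) -> no flip
Dir NE: first cell '.' (not opp) -> no flip
Dir W: opp run (3,3) capped by B -> flip
Dir E: first cell '.' (not opp) -> no flip
Dir SW: first cell 'B' (not opp) -> no flip
Dir S: opp run (4,4) (5,4), next=edge -> no flip
Dir SE: first cell '.' (not opp) -> no flip
All flips: (3,3)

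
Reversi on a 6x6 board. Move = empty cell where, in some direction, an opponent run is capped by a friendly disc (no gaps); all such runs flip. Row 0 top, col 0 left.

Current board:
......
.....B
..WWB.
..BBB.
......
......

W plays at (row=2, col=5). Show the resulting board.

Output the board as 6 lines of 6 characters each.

Answer: ......
.....B
..WWWW
..BBB.
......
......

Derivation:
Place W at (2,5); scan 8 dirs for brackets.
Dir NW: first cell '.' (not opp) -> no flip
Dir N: opp run (1,5), next='.' -> no flip
Dir NE: edge -> no flip
Dir W: opp run (2,4) capped by W -> flip
Dir E: edge -> no flip
Dir SW: opp run (3,4), next='.' -> no flip
Dir S: first cell '.' (not opp) -> no flip
Dir SE: edge -> no flip
All flips: (2,4)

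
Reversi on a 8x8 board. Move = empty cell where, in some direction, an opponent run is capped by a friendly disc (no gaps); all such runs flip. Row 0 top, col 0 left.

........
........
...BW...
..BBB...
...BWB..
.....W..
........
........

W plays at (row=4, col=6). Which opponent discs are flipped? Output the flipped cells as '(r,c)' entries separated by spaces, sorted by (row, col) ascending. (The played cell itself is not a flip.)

Answer: (4,5)

Derivation:
Dir NW: first cell '.' (not opp) -> no flip
Dir N: first cell '.' (not opp) -> no flip
Dir NE: first cell '.' (not opp) -> no flip
Dir W: opp run (4,5) capped by W -> flip
Dir E: first cell '.' (not opp) -> no flip
Dir SW: first cell 'W' (not opp) -> no flip
Dir S: first cell '.' (not opp) -> no flip
Dir SE: first cell '.' (not opp) -> no flip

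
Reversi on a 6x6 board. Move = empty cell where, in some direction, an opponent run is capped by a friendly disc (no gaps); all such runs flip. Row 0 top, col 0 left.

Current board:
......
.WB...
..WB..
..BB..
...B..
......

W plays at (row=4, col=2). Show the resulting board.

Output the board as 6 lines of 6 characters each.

Place W at (4,2); scan 8 dirs for brackets.
Dir NW: first cell '.' (not opp) -> no flip
Dir N: opp run (3,2) capped by W -> flip
Dir NE: opp run (3,3), next='.' -> no flip
Dir W: first cell '.' (not opp) -> no flip
Dir E: opp run (4,3), next='.' -> no flip
Dir SW: first cell '.' (not opp) -> no flip
Dir S: first cell '.' (not opp) -> no flip
Dir SE: first cell '.' (not opp) -> no flip
All flips: (3,2)

Answer: ......
.WB...
..WB..
..WB..
..WB..
......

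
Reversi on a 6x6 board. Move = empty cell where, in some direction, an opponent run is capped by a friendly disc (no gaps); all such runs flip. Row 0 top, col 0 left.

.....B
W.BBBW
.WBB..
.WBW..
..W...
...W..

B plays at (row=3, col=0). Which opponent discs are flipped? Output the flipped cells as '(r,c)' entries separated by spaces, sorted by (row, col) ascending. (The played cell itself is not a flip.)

Answer: (2,1) (3,1)

Derivation:
Dir NW: edge -> no flip
Dir N: first cell '.' (not opp) -> no flip
Dir NE: opp run (2,1) capped by B -> flip
Dir W: edge -> no flip
Dir E: opp run (3,1) capped by B -> flip
Dir SW: edge -> no flip
Dir S: first cell '.' (not opp) -> no flip
Dir SE: first cell '.' (not opp) -> no flip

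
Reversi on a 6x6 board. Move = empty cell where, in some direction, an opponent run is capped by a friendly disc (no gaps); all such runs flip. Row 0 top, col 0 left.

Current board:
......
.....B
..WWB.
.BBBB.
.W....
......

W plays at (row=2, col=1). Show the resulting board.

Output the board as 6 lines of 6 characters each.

Answer: ......
.....B
.WWWB.
.WBBB.
.W....
......

Derivation:
Place W at (2,1); scan 8 dirs for brackets.
Dir NW: first cell '.' (not opp) -> no flip
Dir N: first cell '.' (not opp) -> no flip
Dir NE: first cell '.' (not opp) -> no flip
Dir W: first cell '.' (not opp) -> no flip
Dir E: first cell 'W' (not opp) -> no flip
Dir SW: first cell '.' (not opp) -> no flip
Dir S: opp run (3,1) capped by W -> flip
Dir SE: opp run (3,2), next='.' -> no flip
All flips: (3,1)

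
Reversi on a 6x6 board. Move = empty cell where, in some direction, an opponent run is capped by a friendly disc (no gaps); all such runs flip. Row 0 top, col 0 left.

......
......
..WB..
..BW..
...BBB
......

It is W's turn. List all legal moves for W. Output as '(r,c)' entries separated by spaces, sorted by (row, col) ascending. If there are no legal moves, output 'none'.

Answer: (1,3) (2,4) (3,1) (4,2) (5,3) (5,5)

Derivation:
(1,2): no bracket -> illegal
(1,3): flips 1 -> legal
(1,4): no bracket -> illegal
(2,1): no bracket -> illegal
(2,4): flips 1 -> legal
(3,1): flips 1 -> legal
(3,4): no bracket -> illegal
(3,5): no bracket -> illegal
(4,1): no bracket -> illegal
(4,2): flips 1 -> legal
(5,2): no bracket -> illegal
(5,3): flips 1 -> legal
(5,4): no bracket -> illegal
(5,5): flips 1 -> legal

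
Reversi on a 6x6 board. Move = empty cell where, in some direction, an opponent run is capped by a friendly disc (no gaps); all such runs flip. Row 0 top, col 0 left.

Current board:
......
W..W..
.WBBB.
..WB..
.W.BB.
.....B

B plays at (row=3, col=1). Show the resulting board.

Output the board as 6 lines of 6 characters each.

Answer: ......
W..W..
.WBBB.
.BBB..
.W.BB.
.....B

Derivation:
Place B at (3,1); scan 8 dirs for brackets.
Dir NW: first cell '.' (not opp) -> no flip
Dir N: opp run (2,1), next='.' -> no flip
Dir NE: first cell 'B' (not opp) -> no flip
Dir W: first cell '.' (not opp) -> no flip
Dir E: opp run (3,2) capped by B -> flip
Dir SW: first cell '.' (not opp) -> no flip
Dir S: opp run (4,1), next='.' -> no flip
Dir SE: first cell '.' (not opp) -> no flip
All flips: (3,2)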